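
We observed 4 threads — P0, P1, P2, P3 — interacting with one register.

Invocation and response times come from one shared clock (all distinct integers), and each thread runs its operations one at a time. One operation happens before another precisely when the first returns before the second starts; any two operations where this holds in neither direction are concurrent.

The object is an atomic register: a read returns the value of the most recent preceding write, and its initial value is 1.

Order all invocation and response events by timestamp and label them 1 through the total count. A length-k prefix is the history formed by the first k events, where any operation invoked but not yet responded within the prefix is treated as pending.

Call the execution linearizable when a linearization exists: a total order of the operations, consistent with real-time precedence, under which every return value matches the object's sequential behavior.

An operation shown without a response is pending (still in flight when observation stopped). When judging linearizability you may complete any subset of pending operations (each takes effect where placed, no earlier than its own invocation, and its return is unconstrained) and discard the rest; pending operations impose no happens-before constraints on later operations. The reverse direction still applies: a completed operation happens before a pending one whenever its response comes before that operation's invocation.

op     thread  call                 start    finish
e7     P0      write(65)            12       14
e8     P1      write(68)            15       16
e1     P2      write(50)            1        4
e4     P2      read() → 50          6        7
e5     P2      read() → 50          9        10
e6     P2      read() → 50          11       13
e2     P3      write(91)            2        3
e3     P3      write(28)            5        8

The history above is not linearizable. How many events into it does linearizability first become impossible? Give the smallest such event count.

10

events 1..9 are linearizable; a witness order is e2, e1, e4, e3:
step 1: e2 write(91) — value 91
step 2: e1 write(50) — value 50
step 3: e4 read() → 50 — value 50
step 4: e3 write(28) — value 28
event 10 — e5's response, time 10 — after it, nothing linearizes
for example e1, e2, e3, e4, e5 fails at step 4: e4 read() → 50 is not legal there
for example e1, e2, e4, e3, e5 fails at step 3: e4 read() → 50 is not legal there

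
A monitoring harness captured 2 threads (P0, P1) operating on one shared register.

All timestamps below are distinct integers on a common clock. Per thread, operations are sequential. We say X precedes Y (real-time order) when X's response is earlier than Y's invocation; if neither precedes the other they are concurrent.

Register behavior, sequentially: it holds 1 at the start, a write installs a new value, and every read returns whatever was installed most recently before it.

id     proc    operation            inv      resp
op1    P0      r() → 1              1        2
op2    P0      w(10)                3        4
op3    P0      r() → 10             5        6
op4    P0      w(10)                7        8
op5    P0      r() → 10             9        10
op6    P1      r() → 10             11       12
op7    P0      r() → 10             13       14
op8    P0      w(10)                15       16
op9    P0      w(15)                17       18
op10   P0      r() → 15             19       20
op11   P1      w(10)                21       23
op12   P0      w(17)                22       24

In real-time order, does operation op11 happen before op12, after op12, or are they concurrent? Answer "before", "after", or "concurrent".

op11 spans [21,23], op12 spans [22,24]
the intervals overlap in both directions

concurrent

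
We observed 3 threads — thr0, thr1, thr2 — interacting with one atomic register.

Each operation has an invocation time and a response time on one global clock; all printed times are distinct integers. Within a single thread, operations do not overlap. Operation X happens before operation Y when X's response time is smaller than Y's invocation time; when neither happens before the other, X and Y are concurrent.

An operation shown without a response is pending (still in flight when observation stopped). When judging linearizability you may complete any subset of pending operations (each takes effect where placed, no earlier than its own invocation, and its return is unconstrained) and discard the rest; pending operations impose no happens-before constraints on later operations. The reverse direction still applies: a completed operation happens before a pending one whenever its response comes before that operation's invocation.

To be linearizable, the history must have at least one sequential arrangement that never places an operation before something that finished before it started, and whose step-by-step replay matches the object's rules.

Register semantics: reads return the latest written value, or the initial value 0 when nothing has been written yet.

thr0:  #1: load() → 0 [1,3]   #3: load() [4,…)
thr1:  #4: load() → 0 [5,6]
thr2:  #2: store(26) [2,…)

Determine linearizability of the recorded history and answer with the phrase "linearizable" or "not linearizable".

one valid linearization: #1, #3, #4
step 1: #1 load() → 0 — value 0
step 2: #3 load() (pending, included) — value 0
step 3: #4 load() → 0 — value 0

linearizable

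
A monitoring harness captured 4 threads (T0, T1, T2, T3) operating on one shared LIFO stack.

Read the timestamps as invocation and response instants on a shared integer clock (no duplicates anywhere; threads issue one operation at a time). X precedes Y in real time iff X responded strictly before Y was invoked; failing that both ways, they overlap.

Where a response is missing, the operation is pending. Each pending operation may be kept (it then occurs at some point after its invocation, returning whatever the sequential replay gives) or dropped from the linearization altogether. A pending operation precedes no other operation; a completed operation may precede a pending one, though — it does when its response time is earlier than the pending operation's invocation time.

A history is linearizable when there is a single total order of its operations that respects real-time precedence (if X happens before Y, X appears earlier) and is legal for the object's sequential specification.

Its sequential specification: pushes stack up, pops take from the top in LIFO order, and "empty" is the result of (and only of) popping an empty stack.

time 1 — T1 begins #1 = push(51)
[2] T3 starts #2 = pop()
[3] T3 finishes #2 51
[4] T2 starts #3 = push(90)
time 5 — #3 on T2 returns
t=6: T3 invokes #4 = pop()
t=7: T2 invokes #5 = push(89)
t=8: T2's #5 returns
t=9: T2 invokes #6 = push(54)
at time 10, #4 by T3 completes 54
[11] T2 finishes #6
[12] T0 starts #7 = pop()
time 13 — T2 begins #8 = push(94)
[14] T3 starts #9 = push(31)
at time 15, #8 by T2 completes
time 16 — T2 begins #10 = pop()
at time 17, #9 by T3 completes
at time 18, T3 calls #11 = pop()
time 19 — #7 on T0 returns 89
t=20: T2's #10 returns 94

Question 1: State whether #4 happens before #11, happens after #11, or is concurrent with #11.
before

#4 spans [6,10], #11 spans [18,…)
resp(#4)=10 < inv(#11)=18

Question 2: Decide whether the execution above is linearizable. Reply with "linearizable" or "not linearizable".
linearizable

witness order: #1, #2, #3, #5, #6, #4, #7, #8, #9, #11, #10
after step 1 (#1 push(51) (pending, included)): stack <51>
after step 2 (#2 pop() → 51): stack <>
after step 3 (#3 push(90)): stack <90>
after step 4 (#5 push(89)): stack <90,89>
after step 5 (#6 push(54)): stack <90,89,54>
after step 6 (#4 pop() → 54): stack <90,89>
after step 7 (#7 pop() → 89): stack <90>
after step 8 (#8 push(94)): stack <90,94>
after step 9 (#9 push(31)): stack <90,94,31>
after step 10 (#11 pop() (pending, included)): stack <90,94>
after step 11 (#10 pop() → 94): stack <90>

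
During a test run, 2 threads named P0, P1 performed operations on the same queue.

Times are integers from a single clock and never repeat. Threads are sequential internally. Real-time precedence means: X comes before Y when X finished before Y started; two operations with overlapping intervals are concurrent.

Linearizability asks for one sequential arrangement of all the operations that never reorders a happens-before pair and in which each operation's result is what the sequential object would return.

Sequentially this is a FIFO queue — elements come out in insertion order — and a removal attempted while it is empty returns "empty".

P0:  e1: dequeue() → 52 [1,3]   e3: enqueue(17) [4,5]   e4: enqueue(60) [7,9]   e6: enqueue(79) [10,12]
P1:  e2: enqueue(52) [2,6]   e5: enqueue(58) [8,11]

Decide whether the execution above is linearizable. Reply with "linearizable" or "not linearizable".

linearizable

witness order: e2, e1, e3, e4, e5, e6
step 1: e2 enqueue(52) — queue <52>
step 2: e1 dequeue() → 52 — queue <>
step 3: e3 enqueue(17) — queue <17>
step 4: e4 enqueue(60) — queue <17,60>
step 5: e5 enqueue(58) — queue <17,60,58>
step 6: e6 enqueue(79) — queue <17,60,58,79>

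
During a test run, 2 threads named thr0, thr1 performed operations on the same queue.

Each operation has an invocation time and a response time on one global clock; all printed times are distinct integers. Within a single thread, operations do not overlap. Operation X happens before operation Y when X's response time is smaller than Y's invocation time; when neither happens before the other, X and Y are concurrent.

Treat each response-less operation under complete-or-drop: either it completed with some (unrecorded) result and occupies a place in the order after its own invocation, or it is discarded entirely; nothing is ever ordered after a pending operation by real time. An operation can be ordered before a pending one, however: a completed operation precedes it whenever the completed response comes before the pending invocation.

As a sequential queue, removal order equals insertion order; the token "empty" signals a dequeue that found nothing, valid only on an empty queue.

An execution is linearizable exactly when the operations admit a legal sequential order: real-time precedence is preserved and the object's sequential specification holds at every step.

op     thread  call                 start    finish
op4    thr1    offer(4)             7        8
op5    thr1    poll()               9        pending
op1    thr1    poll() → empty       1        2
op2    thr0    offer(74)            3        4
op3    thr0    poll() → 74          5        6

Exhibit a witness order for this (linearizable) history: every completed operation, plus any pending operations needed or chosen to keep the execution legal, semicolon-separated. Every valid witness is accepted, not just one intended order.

op1; op2; op3; op4

1. op1 poll() → empty, leaving queue <>
2. op2 offer(74), leaving queue <74>
3. op3 poll() → 74, leaving queue <>
4. op4 offer(4), leaving queue <4>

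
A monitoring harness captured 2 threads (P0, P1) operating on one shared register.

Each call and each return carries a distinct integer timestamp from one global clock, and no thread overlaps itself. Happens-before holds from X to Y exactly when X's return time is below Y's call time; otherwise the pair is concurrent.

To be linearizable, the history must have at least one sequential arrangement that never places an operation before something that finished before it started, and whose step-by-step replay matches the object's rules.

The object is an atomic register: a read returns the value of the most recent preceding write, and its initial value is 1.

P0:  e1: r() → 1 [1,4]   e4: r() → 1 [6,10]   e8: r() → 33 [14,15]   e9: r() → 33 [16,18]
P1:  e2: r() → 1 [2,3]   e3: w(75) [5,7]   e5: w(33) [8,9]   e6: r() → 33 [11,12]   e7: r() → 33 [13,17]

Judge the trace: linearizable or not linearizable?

linearizable

witness order: e1, e2, e4, e3, e5, e6, e7, e8, e9
after step 1 (e1 r() → 1): value 1
after step 2 (e2 r() → 1): value 1
after step 3 (e4 r() → 1): value 1
after step 4 (e3 w(75)): value 75
after step 5 (e5 w(33)): value 33
after step 6 (e6 r() → 33): value 33
after step 7 (e7 r() → 33): value 33
after step 8 (e8 r() → 33): value 33
after step 9 (e9 r() → 33): value 33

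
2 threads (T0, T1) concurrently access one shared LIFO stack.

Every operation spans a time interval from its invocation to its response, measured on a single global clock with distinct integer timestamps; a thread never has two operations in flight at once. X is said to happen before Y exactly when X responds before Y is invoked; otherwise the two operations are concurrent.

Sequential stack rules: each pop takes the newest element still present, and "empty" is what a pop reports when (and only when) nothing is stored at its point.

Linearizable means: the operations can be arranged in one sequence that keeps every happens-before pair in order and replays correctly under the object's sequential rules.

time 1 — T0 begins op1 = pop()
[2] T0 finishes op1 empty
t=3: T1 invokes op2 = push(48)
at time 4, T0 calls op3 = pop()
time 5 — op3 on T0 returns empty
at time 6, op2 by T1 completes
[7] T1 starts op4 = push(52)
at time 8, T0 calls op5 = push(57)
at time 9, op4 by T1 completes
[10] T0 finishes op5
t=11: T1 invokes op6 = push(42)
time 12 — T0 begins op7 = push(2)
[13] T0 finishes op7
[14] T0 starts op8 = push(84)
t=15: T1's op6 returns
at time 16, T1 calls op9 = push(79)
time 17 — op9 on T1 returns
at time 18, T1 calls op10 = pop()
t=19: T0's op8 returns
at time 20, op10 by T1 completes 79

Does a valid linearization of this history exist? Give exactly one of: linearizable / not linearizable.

linearizable

witness order: op1, op3, op2, op4, op5, op6, op7, op8, op9, op10
step 1: op1 pop() → empty — stack <>
step 2: op3 pop() → empty — stack <>
step 3: op2 push(48) — stack <48>
step 4: op4 push(52) — stack <48,52>
step 5: op5 push(57) — stack <48,52,57>
step 6: op6 push(42) — stack <48,52,57,42>
step 7: op7 push(2) — stack <48,52,57,42,2>
step 8: op8 push(84) — stack <48,52,57,42,2,84>
step 9: op9 push(79) — stack <48,52,57,42,2,84,79>
step 10: op10 pop() → 79 — stack <48,52,57,42,2,84>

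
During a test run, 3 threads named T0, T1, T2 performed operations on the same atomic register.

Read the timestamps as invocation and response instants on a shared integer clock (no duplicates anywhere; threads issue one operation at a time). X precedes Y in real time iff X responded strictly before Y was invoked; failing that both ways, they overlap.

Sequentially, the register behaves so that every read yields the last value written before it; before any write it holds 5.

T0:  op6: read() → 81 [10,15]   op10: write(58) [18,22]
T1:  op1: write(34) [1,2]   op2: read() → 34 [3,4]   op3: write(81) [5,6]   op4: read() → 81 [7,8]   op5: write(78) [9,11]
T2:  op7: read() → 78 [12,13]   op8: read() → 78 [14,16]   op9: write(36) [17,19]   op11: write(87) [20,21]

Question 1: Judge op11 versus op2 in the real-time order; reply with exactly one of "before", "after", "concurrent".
op11 spans [20,21], op2 spans [3,4]
resp(op2)=4 < inv(op11)=20

after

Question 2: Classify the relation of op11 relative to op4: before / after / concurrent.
op11 spans [20,21], op4 spans [7,8]
resp(op4)=8 < inv(op11)=20

after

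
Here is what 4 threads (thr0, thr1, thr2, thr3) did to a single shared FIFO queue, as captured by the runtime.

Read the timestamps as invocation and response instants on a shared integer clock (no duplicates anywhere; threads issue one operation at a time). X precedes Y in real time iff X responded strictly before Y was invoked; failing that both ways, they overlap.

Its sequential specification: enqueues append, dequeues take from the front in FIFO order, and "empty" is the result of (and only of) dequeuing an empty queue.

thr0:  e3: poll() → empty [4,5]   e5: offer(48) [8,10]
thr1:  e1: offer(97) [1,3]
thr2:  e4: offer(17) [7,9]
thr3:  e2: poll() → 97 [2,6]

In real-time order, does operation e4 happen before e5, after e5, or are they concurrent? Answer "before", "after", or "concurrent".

e4 spans [7,9], e5 spans [8,10]
the intervals overlap in both directions

concurrent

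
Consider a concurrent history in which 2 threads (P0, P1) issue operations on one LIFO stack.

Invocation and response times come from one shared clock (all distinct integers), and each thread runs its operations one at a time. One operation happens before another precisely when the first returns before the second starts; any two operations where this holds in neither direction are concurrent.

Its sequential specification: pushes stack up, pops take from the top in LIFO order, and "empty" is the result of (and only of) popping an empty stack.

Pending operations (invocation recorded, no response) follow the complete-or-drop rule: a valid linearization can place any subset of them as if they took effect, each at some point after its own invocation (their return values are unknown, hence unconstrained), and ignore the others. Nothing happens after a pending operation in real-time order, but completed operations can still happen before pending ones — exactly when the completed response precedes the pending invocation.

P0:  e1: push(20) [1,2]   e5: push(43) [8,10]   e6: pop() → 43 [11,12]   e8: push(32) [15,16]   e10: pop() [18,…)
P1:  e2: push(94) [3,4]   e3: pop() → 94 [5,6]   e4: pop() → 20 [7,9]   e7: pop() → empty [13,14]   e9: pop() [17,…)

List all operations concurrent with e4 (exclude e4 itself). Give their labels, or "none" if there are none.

e5

e4 runs from 7 to 9; window-overlapping ops are concurrent
e1 [1,2]: before
e2 [3,4]: before
e3 [5,6]: before
e5 [8,10]: concurrent
e6 [11,12]: after
e7 [13,14]: after
e8 [15,16]: after
e9 [17,…): after
e10 [18,…): after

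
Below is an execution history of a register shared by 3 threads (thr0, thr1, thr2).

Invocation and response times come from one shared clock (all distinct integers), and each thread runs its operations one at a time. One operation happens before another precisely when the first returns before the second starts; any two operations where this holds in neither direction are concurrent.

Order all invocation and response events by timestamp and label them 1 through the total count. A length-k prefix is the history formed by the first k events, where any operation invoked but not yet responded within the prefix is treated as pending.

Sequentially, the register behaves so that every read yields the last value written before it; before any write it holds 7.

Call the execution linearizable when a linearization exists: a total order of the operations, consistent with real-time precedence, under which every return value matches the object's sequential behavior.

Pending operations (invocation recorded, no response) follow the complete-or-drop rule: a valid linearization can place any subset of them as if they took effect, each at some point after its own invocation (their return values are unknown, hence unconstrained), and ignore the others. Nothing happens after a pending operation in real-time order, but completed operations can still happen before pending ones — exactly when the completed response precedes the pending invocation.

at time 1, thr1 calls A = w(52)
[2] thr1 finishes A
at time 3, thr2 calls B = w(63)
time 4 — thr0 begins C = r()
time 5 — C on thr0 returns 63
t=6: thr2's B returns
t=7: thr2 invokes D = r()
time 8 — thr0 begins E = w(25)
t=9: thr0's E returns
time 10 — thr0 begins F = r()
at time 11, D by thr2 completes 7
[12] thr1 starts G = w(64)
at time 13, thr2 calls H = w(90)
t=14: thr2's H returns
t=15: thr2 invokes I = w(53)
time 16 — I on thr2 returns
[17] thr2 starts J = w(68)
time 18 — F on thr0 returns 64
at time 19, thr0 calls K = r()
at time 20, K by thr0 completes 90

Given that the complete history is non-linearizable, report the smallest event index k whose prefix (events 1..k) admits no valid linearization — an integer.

11

events 1..10 are still linearizable — one witness is A, B, C, D, E:
after step 1 (A w(52)): value 52
after step 2 (B w(63)): value 63
after step 3 (C r() → 63): value 63
after step 4 (D r() (pending, included)): value 63
after step 5 (E w(25)): value 25
event 11 — D's response, time 11 — after it, nothing linearizes
including or dropping the 1 pending operation (F) in any combination fails
sample order A, B, C, D, E (pending dropped) stalls at step 4 — D r() → 7 has no legal effect
sample order A, B, C, E, D (pending dropped) stalls at step 5 — D r() → 7 has no legal effect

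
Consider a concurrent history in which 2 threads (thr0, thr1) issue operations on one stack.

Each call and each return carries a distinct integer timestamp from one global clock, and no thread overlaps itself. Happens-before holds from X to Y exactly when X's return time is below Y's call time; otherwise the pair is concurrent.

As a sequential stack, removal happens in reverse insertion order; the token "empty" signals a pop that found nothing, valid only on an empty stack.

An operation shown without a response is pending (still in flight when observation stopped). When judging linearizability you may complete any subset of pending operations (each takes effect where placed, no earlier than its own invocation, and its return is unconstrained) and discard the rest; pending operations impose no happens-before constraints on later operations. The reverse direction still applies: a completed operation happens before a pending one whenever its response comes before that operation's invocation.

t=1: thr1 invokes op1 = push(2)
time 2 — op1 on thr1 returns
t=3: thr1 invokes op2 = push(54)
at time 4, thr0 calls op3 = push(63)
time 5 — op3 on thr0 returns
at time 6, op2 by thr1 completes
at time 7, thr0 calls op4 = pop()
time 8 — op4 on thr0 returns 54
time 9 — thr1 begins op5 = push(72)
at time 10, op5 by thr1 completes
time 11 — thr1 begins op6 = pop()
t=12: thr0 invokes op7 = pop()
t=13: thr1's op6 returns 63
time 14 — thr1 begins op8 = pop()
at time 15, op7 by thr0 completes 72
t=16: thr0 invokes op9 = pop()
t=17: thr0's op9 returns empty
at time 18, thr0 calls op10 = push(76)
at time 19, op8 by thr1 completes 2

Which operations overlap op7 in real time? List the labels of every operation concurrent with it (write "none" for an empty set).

op6, op8

op7 runs from 12 to 15; window-overlapping ops are concurrent
op1 [1,2]: before
op2 [3,6]: before
op3 [4,5]: before
op4 [7,8]: before
op5 [9,10]: before
op6 [11,13]: concurrent
op8 [14,19]: concurrent
op9 [16,17]: after
op10 [18,…): after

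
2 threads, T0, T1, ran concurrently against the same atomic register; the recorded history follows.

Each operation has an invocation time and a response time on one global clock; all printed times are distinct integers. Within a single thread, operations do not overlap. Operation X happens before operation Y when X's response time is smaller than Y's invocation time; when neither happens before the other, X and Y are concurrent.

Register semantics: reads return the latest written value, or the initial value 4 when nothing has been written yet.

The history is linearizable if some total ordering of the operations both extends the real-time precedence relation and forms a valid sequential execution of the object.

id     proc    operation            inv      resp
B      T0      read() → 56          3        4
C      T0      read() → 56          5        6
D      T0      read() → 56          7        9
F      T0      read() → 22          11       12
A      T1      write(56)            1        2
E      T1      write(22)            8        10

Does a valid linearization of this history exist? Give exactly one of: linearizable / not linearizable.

linearizable

one valid linearization: A, B, C, D, E, F
1. A write(56), leaving value 56
2. B read() → 56, leaving value 56
3. C read() → 56, leaving value 56
4. D read() → 56, leaving value 56
5. E write(22), leaving value 22
6. F read() → 22, leaving value 22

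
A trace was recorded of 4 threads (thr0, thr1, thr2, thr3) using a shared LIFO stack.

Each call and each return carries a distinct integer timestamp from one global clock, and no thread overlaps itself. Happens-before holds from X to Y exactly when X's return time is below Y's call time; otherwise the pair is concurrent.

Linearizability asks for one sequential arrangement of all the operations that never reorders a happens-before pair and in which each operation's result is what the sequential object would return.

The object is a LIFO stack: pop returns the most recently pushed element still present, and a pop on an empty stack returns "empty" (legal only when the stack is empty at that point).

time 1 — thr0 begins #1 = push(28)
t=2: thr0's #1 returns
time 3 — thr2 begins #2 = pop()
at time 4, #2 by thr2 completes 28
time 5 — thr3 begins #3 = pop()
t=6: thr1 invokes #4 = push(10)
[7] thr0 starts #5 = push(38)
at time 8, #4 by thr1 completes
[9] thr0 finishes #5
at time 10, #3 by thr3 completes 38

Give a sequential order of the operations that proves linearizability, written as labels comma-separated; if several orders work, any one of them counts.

step 1: #1 push(28) — stack <28>
step 2: #2 pop() → 28 — stack <>
step 3: #4 push(10) — stack <10>
step 4: #5 push(38) — stack <10,38>
step 5: #3 pop() → 38 — stack <10>

#1, #2, #4, #5, #3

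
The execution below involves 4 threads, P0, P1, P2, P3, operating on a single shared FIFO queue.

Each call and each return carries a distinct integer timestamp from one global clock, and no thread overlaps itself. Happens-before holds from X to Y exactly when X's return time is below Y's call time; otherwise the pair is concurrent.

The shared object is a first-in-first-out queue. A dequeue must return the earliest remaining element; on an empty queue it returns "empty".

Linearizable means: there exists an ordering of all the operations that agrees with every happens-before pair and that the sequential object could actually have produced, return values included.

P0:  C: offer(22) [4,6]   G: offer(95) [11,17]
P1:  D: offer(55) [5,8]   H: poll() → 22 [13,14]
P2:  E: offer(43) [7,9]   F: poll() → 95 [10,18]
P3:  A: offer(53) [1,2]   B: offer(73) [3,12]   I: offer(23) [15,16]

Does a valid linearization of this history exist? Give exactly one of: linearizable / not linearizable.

not linearizable

events 1..17 are fine; event 18 — the response of F at time 18 — makes the prefix non-linearizable
9 completed operations, 168 real-time-consistent orders — every FIFO queue replay fails
sample order A, B, C, D, E, F, G, H, I stalls at step 6 — F poll() → 95 has no legal effect
sample order A, B, C, D, E, F, H, G, I stalls at step 6 — F poll() → 95 has no legal effect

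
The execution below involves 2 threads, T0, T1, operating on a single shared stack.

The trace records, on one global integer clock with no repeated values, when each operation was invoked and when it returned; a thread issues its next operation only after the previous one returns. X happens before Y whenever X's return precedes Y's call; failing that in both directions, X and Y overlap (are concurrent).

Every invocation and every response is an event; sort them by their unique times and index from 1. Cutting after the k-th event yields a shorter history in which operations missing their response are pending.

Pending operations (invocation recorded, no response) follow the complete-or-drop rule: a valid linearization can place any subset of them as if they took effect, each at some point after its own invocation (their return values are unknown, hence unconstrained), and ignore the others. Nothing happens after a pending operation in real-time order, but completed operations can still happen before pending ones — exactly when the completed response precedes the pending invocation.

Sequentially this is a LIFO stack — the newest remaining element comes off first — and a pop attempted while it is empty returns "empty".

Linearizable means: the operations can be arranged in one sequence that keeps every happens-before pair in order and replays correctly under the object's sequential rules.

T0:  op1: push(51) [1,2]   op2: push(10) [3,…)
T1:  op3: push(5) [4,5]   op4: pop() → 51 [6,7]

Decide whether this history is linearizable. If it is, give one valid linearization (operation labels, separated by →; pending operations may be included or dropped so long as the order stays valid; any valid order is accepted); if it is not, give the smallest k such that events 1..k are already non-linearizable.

already the first 7 events (up to op4's response at time 7) admit no linearization; the first 6 still do
a single order respects real time; the 3 completed stack operations fail replay along it
no escape via the 1 pending operation (op2): every completion choice fails
for example op1, op3, op4 (pending dropped) fails at step 3: op4 pop() → 51 is not legal there

not linearizable — minimal violating prefix: 7 events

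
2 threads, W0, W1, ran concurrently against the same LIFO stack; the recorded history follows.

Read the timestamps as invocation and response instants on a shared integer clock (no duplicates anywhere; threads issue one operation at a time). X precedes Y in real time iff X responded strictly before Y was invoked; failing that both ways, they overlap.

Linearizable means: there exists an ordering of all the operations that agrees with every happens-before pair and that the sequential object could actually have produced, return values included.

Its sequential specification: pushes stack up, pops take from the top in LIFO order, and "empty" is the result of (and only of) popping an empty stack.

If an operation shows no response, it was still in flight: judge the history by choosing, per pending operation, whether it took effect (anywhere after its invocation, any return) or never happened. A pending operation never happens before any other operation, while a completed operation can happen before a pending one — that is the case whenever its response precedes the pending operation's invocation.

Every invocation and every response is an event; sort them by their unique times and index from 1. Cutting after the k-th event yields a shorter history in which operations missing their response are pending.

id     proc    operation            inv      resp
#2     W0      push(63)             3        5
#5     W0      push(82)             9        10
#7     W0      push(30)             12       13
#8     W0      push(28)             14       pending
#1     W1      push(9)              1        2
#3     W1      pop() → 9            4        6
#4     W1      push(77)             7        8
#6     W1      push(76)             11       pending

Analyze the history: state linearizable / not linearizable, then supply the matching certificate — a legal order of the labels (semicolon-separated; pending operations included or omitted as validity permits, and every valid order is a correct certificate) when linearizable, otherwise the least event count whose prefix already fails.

after step 1 (#1 push(9)): stack <9>
after step 2 (#3 pop() → 9): stack <>
after step 3 (#2 push(63)): stack <63>
after step 4 (#4 push(77)): stack <63,77>
after step 5 (#5 push(82)): stack <63,77,82>
after step 6 (#6 push(76) (pending, included)): stack <63,77,82,76>
after step 7 (#7 push(30)): stack <63,77,82,76,30>

linearizable — witness: #1; #3; #2; #4; #5; #6; #7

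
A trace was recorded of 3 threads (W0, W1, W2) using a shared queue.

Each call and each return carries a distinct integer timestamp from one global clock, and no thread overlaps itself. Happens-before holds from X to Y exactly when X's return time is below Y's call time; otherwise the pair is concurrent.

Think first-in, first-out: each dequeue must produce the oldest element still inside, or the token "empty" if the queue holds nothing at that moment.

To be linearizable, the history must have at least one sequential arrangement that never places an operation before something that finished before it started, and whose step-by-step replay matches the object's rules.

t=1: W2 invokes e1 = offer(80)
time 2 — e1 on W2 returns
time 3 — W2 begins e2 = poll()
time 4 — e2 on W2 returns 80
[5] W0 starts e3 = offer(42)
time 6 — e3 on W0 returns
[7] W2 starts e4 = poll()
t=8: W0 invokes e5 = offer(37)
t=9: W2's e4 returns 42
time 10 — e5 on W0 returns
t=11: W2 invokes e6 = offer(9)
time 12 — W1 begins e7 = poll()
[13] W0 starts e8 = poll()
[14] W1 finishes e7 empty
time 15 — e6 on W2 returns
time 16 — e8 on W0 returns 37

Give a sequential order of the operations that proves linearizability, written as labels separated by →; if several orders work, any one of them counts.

e1 → e2 → e3 → e4 → e5 → e8 → e7 → e6

1. e1 offer(80), leaving queue <80>
2. e2 poll() → 80, leaving queue <>
3. e3 offer(42), leaving queue <42>
4. e4 poll() → 42, leaving queue <>
5. e5 offer(37), leaving queue <37>
6. e8 poll() → 37, leaving queue <>
7. e7 poll() → empty, leaving queue <>
8. e6 offer(9), leaving queue <9>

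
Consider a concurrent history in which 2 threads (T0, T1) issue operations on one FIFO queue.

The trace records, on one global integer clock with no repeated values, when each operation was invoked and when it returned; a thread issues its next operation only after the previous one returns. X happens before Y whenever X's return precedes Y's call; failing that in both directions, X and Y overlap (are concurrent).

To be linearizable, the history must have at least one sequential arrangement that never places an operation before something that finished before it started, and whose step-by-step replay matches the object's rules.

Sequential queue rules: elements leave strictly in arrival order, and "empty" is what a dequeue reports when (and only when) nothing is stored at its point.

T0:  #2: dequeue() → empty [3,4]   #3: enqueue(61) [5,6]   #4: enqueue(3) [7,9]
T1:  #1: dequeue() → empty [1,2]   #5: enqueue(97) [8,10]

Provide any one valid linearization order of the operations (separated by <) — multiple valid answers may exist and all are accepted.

after step 1 (#1 dequeue() → empty): queue <>
after step 2 (#2 dequeue() → empty): queue <>
after step 3 (#3 enqueue(61)): queue <61>
after step 4 (#4 enqueue(3)): queue <61,3>
after step 5 (#5 enqueue(97)): queue <61,3,97>

#1 < #2 < #3 < #4 < #5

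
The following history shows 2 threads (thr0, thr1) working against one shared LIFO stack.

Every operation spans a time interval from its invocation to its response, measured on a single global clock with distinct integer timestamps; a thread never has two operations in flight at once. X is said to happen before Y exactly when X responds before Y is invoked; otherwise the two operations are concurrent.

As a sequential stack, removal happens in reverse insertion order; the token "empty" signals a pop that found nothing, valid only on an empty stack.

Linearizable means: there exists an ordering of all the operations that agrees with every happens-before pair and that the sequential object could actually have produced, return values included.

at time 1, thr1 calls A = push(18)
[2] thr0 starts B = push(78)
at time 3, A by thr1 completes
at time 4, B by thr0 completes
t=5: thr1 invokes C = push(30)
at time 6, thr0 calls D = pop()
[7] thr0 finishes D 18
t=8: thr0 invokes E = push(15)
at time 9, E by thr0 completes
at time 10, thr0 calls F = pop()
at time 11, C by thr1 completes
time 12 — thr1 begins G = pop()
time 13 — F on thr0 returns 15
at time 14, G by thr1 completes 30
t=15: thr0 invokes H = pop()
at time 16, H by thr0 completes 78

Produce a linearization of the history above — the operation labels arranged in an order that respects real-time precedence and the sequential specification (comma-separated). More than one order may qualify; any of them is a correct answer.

step 1: B push(78) — stack <78>
step 2: A push(18) — stack <78,18>
step 3: D pop() → 18 — stack <78>
step 4: C push(30) — stack <78,30>
step 5: E push(15) — stack <78,30,15>
step 6: F pop() → 15 — stack <78,30>
step 7: G pop() → 30 — stack <78>
step 8: H pop() → 78 — stack <>

B, A, D, C, E, F, G, H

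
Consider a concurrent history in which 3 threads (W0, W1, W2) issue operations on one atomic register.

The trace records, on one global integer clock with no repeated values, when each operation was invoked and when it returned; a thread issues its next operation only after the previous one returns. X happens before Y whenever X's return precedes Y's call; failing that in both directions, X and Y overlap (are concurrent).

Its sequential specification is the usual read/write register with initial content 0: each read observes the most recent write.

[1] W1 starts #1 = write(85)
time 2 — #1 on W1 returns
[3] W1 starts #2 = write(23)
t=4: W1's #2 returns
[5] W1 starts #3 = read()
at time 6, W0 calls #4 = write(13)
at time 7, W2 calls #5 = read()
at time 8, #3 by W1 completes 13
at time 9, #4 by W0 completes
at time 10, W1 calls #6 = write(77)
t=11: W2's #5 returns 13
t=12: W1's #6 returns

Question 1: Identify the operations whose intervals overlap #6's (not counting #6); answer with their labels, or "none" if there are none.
Answer: #5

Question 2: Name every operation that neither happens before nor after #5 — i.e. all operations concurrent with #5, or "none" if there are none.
Answer: #3, #4, #6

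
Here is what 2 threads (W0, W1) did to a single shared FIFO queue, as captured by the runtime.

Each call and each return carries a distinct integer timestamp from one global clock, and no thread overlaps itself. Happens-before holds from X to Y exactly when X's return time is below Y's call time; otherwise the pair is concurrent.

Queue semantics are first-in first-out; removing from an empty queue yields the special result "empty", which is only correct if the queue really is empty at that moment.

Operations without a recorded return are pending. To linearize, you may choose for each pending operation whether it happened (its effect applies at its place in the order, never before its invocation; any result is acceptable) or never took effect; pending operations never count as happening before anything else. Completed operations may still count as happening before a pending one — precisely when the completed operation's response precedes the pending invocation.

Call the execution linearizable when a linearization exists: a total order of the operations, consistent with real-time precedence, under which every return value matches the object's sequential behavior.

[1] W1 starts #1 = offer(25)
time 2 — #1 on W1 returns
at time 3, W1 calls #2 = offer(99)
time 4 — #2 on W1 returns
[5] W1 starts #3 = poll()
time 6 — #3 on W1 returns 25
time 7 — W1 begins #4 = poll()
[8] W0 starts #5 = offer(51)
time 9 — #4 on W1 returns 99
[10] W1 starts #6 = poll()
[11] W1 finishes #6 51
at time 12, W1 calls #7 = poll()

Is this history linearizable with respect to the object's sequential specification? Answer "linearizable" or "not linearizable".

witness order: #1, #2, #3, #4, #5, #6
step 1: #1 offer(25) — queue <25>
step 2: #2 offer(99) — queue <25,99>
step 3: #3 poll() → 25 — queue <99>
step 4: #4 poll() → 99 — queue <>
step 5: #5 offer(51) (pending, included) — queue <51>
step 6: #6 poll() → 51 — queue <>

linearizable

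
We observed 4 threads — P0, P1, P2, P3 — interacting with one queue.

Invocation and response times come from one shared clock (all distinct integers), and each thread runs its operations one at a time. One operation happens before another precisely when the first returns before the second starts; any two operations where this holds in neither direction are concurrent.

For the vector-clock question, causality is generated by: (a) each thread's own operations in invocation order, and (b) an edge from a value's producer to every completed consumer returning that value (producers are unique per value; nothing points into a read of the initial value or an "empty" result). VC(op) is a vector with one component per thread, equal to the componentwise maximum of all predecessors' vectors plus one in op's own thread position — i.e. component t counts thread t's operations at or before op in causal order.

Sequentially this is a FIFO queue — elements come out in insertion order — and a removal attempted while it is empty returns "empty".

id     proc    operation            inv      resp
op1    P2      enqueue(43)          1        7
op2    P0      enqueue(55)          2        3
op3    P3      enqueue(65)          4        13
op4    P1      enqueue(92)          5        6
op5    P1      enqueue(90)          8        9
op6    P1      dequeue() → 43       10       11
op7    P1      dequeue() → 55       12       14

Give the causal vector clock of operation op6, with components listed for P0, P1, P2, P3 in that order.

no predecessors for op3 (invoked 4): P3 increments from zero → (0, 0, 0, 1)
no predecessors for op1 (invoked 1): P2 increments from zero → (0, 0, 1, 0)
no predecessors for op4 (invoked 5): P1 increments from zero → (0, 1, 0, 0)
no predecessors for op2 (invoked 2): P0 increments from zero → (1, 0, 0, 0)
VC(op5, invoked at 8): max of VC(op4)=(0, 1, 0, 0), then +1 on thread P1 → (0, 2, 0, 0)
VC(op6, invoked at 10): max of VC(op1)=(0, 0, 1, 0), VC(op5)=(0, 2, 0, 0), then +1 on thread P1 → (0, 3, 1, 0)
VC(op7, invoked at 12): max of VC(op2)=(1, 0, 0, 0), VC(op6)=(0, 3, 1, 0), then +1 on thread P1 → (1, 4, 1, 0)
target: VC(op6) = (0, 3, 1, 0)

(0, 3, 1, 0)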